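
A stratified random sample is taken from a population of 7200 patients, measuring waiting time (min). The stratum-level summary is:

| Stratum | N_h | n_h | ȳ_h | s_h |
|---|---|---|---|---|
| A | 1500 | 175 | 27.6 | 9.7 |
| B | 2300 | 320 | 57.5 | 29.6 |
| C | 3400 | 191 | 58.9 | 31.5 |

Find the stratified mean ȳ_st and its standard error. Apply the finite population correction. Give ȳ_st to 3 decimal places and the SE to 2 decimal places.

ȳ_st = Σ W_h ȳ_h = (1500·27.6 + 2300·57.5 + 3400·58.9)/7200 = 51.93194
V̂(ȳ_st) = Σ W_h² (1 − n_h/N_h) s_h²/n_h, with W_h = N_h/N and N = 7200:
  stratum A: (1500/7200)²·(1 − 175/1500)·9.7²/175 = 0.0206133
  stratum B: (2300/7200)²·(1 − 320/2300)·29.6²/320 = 0.240526
  stratum C: (3400/7200)²·(1 − 191/3400)·31.5²/191 = 1.09338
V̂(ȳ_st) = 1.35452
SE(ȳ_st) = √1.35452 = 1.16384

ȳ_st ≈ 51.932, SE ≈ 1.16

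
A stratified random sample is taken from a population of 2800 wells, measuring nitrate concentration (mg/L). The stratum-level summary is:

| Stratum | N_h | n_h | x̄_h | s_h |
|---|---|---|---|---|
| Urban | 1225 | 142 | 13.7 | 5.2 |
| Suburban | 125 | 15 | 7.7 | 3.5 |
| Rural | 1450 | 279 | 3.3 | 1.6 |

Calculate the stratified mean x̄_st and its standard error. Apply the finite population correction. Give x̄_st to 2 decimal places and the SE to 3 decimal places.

x̄_st ≈ 8.05, SE ≈ 0.189

x̄_st = Σ W_h x̄_h = (1225·13.7 + 125·7.7 + 1450·3.3)/2800 = 8.04643
V̂(x̄_st) = Σ W_h² (1 − n_h/N_h) s_h²/n_h, with W_h = N_h/N and N = 2800:
  stratum Urban: (1225/2800)²·(1 − 142/1225)·5.2²/142 = 0.0322231
  stratum Suburban: (125/2800)²·(1 − 15/125)·3.5²/15 = 0.00143229
  stratum Rural: (1450/2800)²·(1 − 279/1450)·1.6²/279 = 0.00198721
V̂(x̄_st) = 0.0356426
SE(x̄_st) = √0.0356426 = 0.188792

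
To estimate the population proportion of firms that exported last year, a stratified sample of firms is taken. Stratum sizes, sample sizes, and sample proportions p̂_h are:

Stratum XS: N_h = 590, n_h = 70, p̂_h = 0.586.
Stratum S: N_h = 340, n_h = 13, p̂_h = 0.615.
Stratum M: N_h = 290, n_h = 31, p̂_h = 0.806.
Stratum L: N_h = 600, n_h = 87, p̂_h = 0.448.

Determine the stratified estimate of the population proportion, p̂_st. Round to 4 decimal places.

N = 1820; stratum weights W_h = N_h/N.
p̂_st = Σ W_h p̂_h = (590·0.586 + 340·0.615 + 290·0.806 + 600·0.448)/1820 = 0.58098

p̂_st ≈ 0.5810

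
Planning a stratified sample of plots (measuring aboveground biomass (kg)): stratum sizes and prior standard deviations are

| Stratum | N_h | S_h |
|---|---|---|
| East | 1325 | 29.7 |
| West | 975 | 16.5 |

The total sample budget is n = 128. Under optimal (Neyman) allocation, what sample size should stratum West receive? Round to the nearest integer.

Neyman allocation: n_h = n · N_h S_h / Σ N_i S_i, with n = 128.
  stratum East: N_h·S_h = 1325·29.7 = 39352.50
  stratum West: N_h·S_h = 975·16.5 = 16087.50
Σ N_h S_h = 55440.00
n for stratum West = 128·16087.50/55440.00 = 37.143 → 37

37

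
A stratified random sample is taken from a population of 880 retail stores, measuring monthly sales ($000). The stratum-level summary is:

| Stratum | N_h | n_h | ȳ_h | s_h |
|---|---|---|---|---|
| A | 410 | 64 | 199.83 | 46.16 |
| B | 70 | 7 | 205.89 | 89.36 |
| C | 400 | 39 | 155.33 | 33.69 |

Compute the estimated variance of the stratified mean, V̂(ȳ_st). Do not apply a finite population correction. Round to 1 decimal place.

V̂(ȳ_st) ≈ 20.5

V̂(ȳ_st) = Σ W_h² s_h²/n_h, with W_h = N_h/N and N = 880:
  stratum A: (410/880)²·46.16²/64 = 7.22693
  stratum B: (70/880)²·89.36²/7 = 7.21804
  stratum C: (400/880)²·33.69²/39 = 6.01301
V̂(ȳ_st) = 20.458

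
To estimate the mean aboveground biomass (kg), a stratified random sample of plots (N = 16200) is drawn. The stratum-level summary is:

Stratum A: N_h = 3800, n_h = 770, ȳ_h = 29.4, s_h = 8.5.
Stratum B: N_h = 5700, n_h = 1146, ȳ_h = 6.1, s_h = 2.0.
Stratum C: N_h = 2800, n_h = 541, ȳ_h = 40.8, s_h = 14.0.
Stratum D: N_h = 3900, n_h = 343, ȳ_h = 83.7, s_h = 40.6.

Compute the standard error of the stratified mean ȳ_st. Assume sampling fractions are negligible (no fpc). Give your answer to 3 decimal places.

V̂(ȳ_st) = Σ W_h² s_h²/n_h, with W_h = N_h/N and N = 16200:
  stratum A: (3800/16200)²·8.5²/770 = 0.00516279
  stratum B: (5700/16200)²·2.0²/1146 = 0.000432111
  stratum C: (2800/16200)²·14.0²/541 = 0.0108229
  stratum D: (3900/16200)²·40.6²/343 = 0.27852
V̂(ȳ_st) = 0.294938
SE(ȳ_st) = √0.294938 = 0.543082

SE(ȳ_st) ≈ 0.543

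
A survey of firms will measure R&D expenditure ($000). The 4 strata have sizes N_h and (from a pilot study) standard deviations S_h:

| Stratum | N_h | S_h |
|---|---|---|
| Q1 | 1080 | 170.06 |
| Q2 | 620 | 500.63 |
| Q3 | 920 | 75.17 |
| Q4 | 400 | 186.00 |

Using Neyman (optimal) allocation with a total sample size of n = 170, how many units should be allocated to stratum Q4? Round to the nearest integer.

Neyman allocation: n_h = n · N_h S_h / Σ N_i S_i, with n = 170.
  stratum Q1: N_h·S_h = 1080·170.06 = 183664.80
  stratum Q2: N_h·S_h = 620·500.63 = 310390.60
  stratum Q3: N_h·S_h = 920·75.17 = 69156.40
  stratum Q4: N_h·S_h = 400·186.00 = 74400.00
Σ N_h S_h = 637611.80
n for stratum Q4 = 170·74400.00/637611.80 = 19.837 → 20

20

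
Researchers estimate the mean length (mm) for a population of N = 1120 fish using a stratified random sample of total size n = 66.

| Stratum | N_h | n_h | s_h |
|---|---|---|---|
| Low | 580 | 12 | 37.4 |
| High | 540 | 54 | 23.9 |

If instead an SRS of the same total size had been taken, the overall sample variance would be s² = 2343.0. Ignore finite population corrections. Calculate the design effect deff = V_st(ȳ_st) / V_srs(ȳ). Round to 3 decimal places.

deff ≈ 0.950

V̂(ȳ_st) = Σ W_h² s_h²/n_h, with W_h = N_h/N and N = 1120:
  stratum Low: (580/1120)²·37.4²/12 = 31.2595
  stratum High: (540/1120)²·23.9²/54 = 2.45897
V_st = 33.7185
V_srs = s²/n = 2343.0/66 = 35.5
deff = V_st / V_srs = 33.7185/35.5 = 0.9498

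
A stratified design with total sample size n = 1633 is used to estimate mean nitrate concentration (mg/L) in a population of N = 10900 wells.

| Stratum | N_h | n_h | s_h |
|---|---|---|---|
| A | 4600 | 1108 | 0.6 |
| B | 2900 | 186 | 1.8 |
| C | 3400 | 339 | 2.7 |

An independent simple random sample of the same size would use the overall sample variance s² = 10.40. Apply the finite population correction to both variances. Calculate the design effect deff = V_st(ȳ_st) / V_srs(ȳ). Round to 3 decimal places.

V̂(ȳ_st) = Σ W_h² (1 − n_h/N_h) s_h²/n_h, with W_h = N_h/N and N = 10900:
  stratum A: (4600/10900)²·(1 − 1108/4600)·0.6²/1108 = 4.3928e-05
  stratum B: (2900/10900)²·(1 − 186/2900)·1.8²/186 = 0.00115395
  stratum C: (3400/10900)²·(1 − 339/3400)·2.7²/339 = 0.00188372
V_st = 0.0030816
V_srs = (1 − 1633/10900)·10.40/1633 = 0.00541452
deff = V_st / V_srs = 0.0030816/0.00541452 = 0.5691

deff ≈ 0.569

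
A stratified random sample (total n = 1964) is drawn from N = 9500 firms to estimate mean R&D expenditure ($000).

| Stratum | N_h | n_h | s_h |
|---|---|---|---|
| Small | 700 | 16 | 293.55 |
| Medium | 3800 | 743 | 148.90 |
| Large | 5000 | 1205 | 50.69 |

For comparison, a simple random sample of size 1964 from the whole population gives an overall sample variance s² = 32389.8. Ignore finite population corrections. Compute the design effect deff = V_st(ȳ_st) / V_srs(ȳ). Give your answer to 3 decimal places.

V̂(ȳ_st) = Σ W_h² s_h²/n_h, with W_h = N_h/N and N = 9500:
  stratum Small: (700/9500)²·293.55²/16 = 29.2411
  stratum Medium: (3800/9500)²·148.90²/743 = 4.77442
  stratum Large: (5000/9500)²·50.69²/1205 = 0.590677
V_st = 34.6062
V_srs = s²/n = 32389.8/1964 = 16.4918
deff = V_st / V_srs = 34.6062/16.4918 = 2.0984

deff ≈ 2.098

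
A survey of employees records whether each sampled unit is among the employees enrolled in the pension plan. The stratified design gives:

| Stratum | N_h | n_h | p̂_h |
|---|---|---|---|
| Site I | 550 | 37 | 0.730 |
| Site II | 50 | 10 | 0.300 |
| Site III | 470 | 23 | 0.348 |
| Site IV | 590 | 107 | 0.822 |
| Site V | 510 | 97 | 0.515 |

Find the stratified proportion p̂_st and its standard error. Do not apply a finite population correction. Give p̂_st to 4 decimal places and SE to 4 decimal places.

N = 2170; stratum weights W_h = N_h/N.
p̂_st = Σ W_h p̂_h = (550·0.730 + 50·0.300 + 470·0.348 + 590·0.822 + 510·0.515)/2170 = 0.61184
V̂(p̂_st) = Σ W_h² p̂_h(1−p̂_h)/(n_h−1):
  stratum Site I: (550/2170)²·0.730·0.270/36 = 0.000351714
  stratum Site II: (50/2170)²·0.300·0.700/9 = 1.23879e-05
  stratum Site III: (470/2170)²·0.348·0.652/22 = 0.000483816
  stratum Site IV: (590/2170)²·0.822·0.178/106 = 0.00010204
  stratum Site V: (510/2170)²·0.515·0.485/96 = 0.000143714
V̂(p̂_st) = 0.00109367; SE = √V̂ = 0.0330707

p̂_st ≈ 0.6118, SE ≈ 0.0331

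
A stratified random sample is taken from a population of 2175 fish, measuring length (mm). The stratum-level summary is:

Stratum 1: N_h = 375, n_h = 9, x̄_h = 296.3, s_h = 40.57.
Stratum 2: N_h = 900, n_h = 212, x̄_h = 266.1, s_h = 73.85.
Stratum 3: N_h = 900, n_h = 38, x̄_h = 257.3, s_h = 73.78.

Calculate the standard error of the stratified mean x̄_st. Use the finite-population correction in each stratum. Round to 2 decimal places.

V̂(x̄_st) = Σ W_h² (1 − n_h/N_h) s_h²/n_h, with W_h = N_h/N and N = 2175:
  stratum 1: (375/2175)²·(1 − 9/375)·40.57²/9 = 5.30593
  stratum 2: (900/2175)²·(1 − 212/900)·73.85²/212 = 3.36727
  stratum 3: (900/2175)²·(1 − 38/900)·73.78²/38 = 23.4923
V̂(x̄_st) = 32.1655
SE(x̄_st) = √32.1655 = 5.67146

SE(x̄_st) ≈ 5.67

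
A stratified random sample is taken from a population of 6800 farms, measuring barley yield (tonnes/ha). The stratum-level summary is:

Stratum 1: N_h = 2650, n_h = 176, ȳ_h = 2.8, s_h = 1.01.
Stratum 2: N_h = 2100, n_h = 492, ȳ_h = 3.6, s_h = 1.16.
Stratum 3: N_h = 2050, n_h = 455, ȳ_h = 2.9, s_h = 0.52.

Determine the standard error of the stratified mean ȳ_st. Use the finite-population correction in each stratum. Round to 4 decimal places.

V̂(ȳ_st) = Σ W_h² (1 − n_h/N_h) s_h²/n_h, with W_h = N_h/N and N = 6800:
  stratum 1: (2650/6800)²·(1 − 176/2650)·1.01²/176 = 0.000821784
  stratum 2: (2100/6800)²·(1 − 492/2100)·1.16²/492 = 0.000199728
  stratum 3: (2050/6800)²·(1 − 455/2050)·0.52²/455 = 4.20235e-05
V̂(ȳ_st) = 0.00106354
SE(ȳ_st) = √0.00106354 = 0.0326119

SE(ȳ_st) ≈ 0.0326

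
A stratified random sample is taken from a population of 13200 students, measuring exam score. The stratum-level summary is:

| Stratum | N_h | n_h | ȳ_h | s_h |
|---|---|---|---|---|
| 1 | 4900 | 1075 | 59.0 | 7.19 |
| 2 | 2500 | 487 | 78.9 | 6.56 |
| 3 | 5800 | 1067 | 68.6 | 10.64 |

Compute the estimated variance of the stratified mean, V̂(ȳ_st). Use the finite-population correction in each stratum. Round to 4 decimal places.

V̂(ȳ_st) = Σ W_h² (1 − n_h/N_h) s_h²/n_h, with W_h = N_h/N and N = 13200:
  stratum 1: (4900/13200)²·(1 − 1075/4900)·7.19²/1075 = 0.00517284
  stratum 2: (2500/13200)²·(1 − 487/2500)·6.56²/487 = 0.0025522
  stratum 3: (5800/13200)²·(1 − 1067/5800)·10.64²/1067 = 0.0167161
V̂(ȳ_st) = 0.0244412

V̂(ȳ_st) ≈ 0.0244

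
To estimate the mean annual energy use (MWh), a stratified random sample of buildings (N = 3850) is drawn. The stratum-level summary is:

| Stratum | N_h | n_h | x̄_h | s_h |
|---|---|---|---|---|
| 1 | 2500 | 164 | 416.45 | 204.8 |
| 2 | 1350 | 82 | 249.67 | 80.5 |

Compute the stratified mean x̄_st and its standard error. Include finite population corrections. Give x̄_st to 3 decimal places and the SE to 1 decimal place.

x̄_st ≈ 357.969, SE ≈ 10.5

x̄_st = Σ W_h x̄_h = (2500·416.45 + 1350·249.67)/3850 = 357.96870
V̂(x̄_st) = Σ W_h² (1 − n_h/N_h) s_h²/n_h, with W_h = N_h/N and N = 3850:
  stratum 1: (2500/3850)²·(1 − 164/2500)·204.8²/164 = 100.764
  stratum 2: (1350/3850)²·(1 − 82/1350)·80.5²/82 = 9.12661
V̂(x̄_st) = 109.891
SE(x̄_st) = √109.891 = 10.4829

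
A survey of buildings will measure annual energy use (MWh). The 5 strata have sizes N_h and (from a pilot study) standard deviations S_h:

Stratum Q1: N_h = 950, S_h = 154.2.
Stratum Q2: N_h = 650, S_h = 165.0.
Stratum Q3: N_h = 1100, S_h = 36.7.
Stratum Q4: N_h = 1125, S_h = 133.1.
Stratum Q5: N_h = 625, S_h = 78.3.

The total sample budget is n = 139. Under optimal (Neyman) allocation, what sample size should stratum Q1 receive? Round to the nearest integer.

41

Neyman allocation: n_h = n · N_h S_h / Σ N_i S_i, with n = 139.
  stratum Q1: N_h·S_h = 950·154.2 = 146490.00
  stratum Q2: N_h·S_h = 650·165.0 = 107250.00
  stratum Q3: N_h·S_h = 1100·36.7 = 40370.00
  stratum Q4: N_h·S_h = 1125·133.1 = 149737.50
  stratum Q5: N_h·S_h = 625·78.3 = 48937.50
Σ N_h S_h = 492785.00
n for stratum Q1 = 139·146490.00/492785.00 = 41.320 → 41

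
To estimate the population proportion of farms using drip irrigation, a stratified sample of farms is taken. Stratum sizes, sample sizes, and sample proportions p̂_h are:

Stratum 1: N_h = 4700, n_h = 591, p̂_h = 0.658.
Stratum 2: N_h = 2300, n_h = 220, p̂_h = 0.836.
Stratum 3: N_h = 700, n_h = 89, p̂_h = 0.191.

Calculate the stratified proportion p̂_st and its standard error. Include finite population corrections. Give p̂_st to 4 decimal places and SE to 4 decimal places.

N = 7700; stratum weights W_h = N_h/N.
p̂_st = Σ W_h p̂_h = (4700·0.658 + 2300·0.836 + 700·0.191)/7700 = 0.66871
V̂(p̂_st) = Σ W_h² (1 − n_h/N_h) p̂_h(1−p̂_h)/(n_h−1):
  stratum 1: (4700/7700)²·(1 − 591/4700)·0.658·0.342/590 = 0.000124237
  stratum 2: (2300/7700)²·(1 − 220/2300)·0.836·0.164/219 = 5.05145e-05
  stratum 3: (700/7700)²·(1 − 89/700)·0.191·0.809/88 = 1.26665e-05
V̂(p̂_st) = 0.000187418; SE = √V̂ = 0.0136901

p̂_st ≈ 0.6687, SE ≈ 0.0137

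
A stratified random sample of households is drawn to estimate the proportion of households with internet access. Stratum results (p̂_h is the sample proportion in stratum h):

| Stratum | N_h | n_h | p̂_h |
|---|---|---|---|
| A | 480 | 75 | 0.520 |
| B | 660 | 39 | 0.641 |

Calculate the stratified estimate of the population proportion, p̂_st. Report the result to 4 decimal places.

p̂_st ≈ 0.5901

N = 1140; stratum weights W_h = N_h/N.
p̂_st = Σ W_h p̂_h = (480·0.520 + 660·0.641)/1140 = 0.59005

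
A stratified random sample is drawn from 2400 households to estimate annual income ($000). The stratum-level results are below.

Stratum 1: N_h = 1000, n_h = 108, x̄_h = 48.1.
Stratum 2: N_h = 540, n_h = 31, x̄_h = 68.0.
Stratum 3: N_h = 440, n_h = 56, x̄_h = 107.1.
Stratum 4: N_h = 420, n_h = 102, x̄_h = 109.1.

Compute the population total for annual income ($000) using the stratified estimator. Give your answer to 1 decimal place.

τ̂_st = Σ N_h x̄_h = 1000·48.1 + 540·68.0 + 440·107.1 + 420·109.1 = 177766.0

τ̂_st ≈ 177766.0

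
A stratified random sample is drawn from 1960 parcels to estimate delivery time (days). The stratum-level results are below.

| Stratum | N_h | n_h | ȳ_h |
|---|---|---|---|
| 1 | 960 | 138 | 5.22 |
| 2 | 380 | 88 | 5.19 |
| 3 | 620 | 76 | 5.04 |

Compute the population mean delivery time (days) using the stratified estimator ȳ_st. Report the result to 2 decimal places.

ȳ_st ≈ 5.16

N = Σ N_h = 1960. Stratum weights W_h = N_h/N.
ȳ_st = (960·5.22 + 380·5.19 + 620·5.04) / 1960 = 5.1572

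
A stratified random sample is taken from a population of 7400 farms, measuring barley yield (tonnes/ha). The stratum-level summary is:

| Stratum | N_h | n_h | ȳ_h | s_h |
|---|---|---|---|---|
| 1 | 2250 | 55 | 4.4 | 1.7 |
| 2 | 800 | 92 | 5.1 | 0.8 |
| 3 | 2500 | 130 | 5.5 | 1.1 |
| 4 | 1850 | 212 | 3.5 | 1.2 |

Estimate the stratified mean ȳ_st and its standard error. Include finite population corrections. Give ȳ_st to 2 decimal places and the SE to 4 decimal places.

ȳ_st = Σ W_h ȳ_h = (2250·4.4 + 800·5.1 + 2500·5.5 + 1850·3.5)/7400 = 4.62230
V̂(ȳ_st) = Σ W_h² (1 − n_h/N_h) s_h²/n_h, with W_h = N_h/N and N = 7400:
  stratum 1: (2250/7400)²·(1 − 55/2250)·1.7²/55 = 0.00473902
  stratum 2: (800/7400)²·(1 − 92/800)·0.8²/92 = 7.19535e-05
  stratum 3: (2500/7400)²·(1 − 130/2500)·1.1²/130 = 0.00100709
  stratum 4: (1850/7400)²·(1 − 212/1850)·1.2²/212 = 0.00037588
V̂(ȳ_st) = 0.00619394
SE(ȳ_st) = √0.00619394 = 0.0787016

ȳ_st ≈ 4.62, SE ≈ 0.0787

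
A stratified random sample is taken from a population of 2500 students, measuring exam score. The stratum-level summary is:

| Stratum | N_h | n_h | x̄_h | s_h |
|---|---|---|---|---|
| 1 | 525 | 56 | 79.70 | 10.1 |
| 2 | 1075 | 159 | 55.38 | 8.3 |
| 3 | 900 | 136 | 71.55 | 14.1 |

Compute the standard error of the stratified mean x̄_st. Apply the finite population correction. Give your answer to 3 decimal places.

SE(x̄_st) ≈ 0.549

V̂(x̄_st) = Σ W_h² (1 − n_h/N_h) s_h²/n_h, with W_h = N_h/N and N = 2500:
  stratum 1: (525/2500)²·(1 − 56/525)·10.1²/56 = 0.071764
  stratum 2: (1075/2500)²·(1 − 159/1075)·8.3²/159 = 0.0682626
  stratum 3: (900/2500)²·(1 − 136/900)·14.1²/136 = 0.160826
V̂(x̄_st) = 0.300852
SE(x̄_st) = √0.300852 = 0.5485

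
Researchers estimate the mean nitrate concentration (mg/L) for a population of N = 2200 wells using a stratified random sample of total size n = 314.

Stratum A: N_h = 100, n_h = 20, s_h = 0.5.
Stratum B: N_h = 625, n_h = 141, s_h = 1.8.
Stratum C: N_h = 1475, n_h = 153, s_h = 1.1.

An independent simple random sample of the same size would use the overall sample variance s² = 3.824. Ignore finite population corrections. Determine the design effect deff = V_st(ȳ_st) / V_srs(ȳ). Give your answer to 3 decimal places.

deff ≈ 0.446

V̂(ȳ_st) = Σ W_h² s_h²/n_h, with W_h = N_h/N and N = 2200:
  stratum A: (100/2200)²·0.5²/20 = 2.58264e-05
  stratum B: (625/2200)²·1.8²/141 = 0.00185456
  stratum C: (1475/2200)²·1.1²/153 = 0.00355494
V_st = 0.00543533
V_srs = s²/n = 3.824/314 = 0.0121783
deff = V_st / V_srs = 0.00543533/0.0121783 = 0.4463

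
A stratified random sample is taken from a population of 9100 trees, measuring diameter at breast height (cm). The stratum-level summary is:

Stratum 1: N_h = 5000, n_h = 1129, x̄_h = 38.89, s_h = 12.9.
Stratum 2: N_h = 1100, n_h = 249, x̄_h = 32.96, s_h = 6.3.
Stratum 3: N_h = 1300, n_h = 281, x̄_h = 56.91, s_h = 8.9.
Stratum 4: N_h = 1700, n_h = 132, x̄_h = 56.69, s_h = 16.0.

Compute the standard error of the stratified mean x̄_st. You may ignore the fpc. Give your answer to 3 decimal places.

V̂(x̄_st) = Σ W_h² s_h²/n_h, with W_h = N_h/N and N = 9100:
  stratum 1: (5000/9100)²·12.9²/1129 = 0.0444982
  stratum 2: (1100/9100)²·6.3²/249 = 0.00232908
  stratum 3: (1300/9100)²·8.9²/281 = 0.00575278
  stratum 4: (1700/9100)²·16.0²/132 = 0.0676832
V̂(x̄_st) = 0.120263
SE(x̄_st) = √0.120263 = 0.34679

SE(x̄_st) ≈ 0.347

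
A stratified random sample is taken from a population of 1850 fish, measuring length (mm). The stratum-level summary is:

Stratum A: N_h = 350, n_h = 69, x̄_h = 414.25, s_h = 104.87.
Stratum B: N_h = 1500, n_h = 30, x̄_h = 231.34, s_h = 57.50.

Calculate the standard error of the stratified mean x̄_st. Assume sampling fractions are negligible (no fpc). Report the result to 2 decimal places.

V̂(x̄_st) = Σ W_h² s_h²/n_h, with W_h = N_h/N and N = 1850:
  stratum A: (350/1850)²·104.87²/69 = 5.70487
  stratum B: (1500/1850)²·57.50²/30 = 72.4525
V̂(x̄_st) = 78.1574
SE(x̄_st) = √78.1574 = 8.84067

SE(x̄_st) ≈ 8.84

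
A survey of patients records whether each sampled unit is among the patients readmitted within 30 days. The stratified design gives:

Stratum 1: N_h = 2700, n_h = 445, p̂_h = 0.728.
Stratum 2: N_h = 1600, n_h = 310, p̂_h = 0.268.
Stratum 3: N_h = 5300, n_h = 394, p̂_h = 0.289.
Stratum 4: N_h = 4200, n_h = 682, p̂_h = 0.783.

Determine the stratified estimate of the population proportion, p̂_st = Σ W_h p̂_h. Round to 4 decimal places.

N = 13800; stratum weights W_h = N_h/N.
p̂_st = Σ W_h p̂_h = (2700·0.728 + 1600·0.268 + 5300·0.289 + 4200·0.783)/13800 = 0.52280

p̂_st ≈ 0.5228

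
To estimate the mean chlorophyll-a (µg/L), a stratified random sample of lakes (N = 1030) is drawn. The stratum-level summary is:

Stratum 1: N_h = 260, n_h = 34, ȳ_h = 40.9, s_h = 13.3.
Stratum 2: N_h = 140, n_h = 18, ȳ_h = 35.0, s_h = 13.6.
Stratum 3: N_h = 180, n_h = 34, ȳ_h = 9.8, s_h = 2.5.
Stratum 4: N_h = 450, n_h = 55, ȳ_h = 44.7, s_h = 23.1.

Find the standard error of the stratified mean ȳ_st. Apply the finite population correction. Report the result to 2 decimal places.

V̂(ȳ_st) = Σ W_h² (1 − n_h/N_h) s_h²/n_h, with W_h = N_h/N and N = 1030:
  stratum 1: (260/1030)²·(1 − 34/260)·13.3²/34 = 0.288159
  stratum 2: (140/1030)²·(1 − 18/140)·13.6²/18 = 0.165432
  stratum 3: (180/1030)²·(1 − 34/180)·2.5²/34 = 0.00455357
  stratum 4: (450/1030)²·(1 − 55/450)·23.1²/55 = 1.62554
V̂(ȳ_st) = 2.08368
SE(ȳ_st) = √2.08368 = 1.4435

SE(ȳ_st) ≈ 1.44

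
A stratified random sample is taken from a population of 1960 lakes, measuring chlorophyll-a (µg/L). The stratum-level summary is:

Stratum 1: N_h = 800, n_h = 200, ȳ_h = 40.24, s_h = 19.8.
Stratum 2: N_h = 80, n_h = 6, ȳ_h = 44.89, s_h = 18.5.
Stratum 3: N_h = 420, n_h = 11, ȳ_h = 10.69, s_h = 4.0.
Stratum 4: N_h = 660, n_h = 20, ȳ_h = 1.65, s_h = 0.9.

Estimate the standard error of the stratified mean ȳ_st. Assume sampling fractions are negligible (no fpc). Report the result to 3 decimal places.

SE(ȳ_st) ≈ 0.702

V̂(ȳ_st) = Σ W_h² s_h²/n_h, with W_h = N_h/N and N = 1960:
  stratum 1: (800/1960)²·19.8²/200 = 0.326564
  stratum 2: (80/1960)²·18.5²/6 = 0.0950298
  stratum 3: (420/1960)²·4.0²/11 = 0.0667904
  stratum 4: (660/1960)²·0.9²/20 = 0.00459231
V̂(ȳ_st) = 0.492976
SE(ȳ_st) = √0.492976 = 0.702123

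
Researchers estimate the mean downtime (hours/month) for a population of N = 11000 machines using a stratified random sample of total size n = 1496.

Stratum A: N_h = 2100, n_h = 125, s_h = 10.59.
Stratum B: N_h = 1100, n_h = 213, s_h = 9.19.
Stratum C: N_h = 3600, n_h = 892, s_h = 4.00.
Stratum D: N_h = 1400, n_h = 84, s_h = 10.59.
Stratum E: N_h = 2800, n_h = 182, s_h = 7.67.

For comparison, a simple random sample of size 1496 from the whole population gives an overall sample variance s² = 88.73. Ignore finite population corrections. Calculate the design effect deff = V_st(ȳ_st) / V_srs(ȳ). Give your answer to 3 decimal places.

deff ≈ 1.368

V̂(ȳ_st) = Σ W_h² s_h²/n_h, with W_h = N_h/N and N = 11000:
  stratum A: (2100/11000)²·10.59²/125 = 0.032699
  stratum B: (1100/11000)²·9.19²/213 = 0.00396508
  stratum C: (3600/11000)²·4.00²/892 = 0.00192121
  stratum D: (1400/11000)²·10.59²/84 = 0.0216264
  stratum E: (2800/11000)²·7.67²/182 = 0.0209435
V_st = 0.0811552
V_srs = s²/n = 88.73/1496 = 0.0593115
deff = V_st / V_srs = 0.0811552/0.0593115 = 1.3683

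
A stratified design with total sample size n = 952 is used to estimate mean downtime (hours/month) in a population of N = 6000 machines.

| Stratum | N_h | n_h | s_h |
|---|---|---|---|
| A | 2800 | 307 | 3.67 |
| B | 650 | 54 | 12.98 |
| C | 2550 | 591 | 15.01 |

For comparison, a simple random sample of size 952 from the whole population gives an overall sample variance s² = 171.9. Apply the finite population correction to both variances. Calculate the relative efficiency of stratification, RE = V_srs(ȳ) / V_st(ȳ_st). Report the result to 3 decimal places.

V̂(ȳ_st) = Σ W_h² (1 − n_h/N_h) s_h²/n_h, with W_h = N_h/N and N = 6000:
  stratum A: (2800/6000)²·(1 − 307/2800)·3.67²/307 = 0.0085069
  stratum B: (650/6000)²·(1 − 54/650)·12.98²/54 = 0.0335747
  stratum C: (2550/6000)²·(1 − 591/2550)·15.01²/591 = 0.0528988
V_st = 0.0949805
V_srs = (1 − 952/6000)·171.9/952 = 0.151917
Relative efficiency = V_srs / V_st = 0.151917/0.0949805 = 1.5995

RE ≈ 1.599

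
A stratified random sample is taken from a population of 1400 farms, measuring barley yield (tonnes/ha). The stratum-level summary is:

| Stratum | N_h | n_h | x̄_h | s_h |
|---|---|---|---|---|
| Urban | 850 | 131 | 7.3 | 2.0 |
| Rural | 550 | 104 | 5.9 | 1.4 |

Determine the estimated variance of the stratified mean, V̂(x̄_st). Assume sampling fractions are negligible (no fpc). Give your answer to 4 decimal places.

V̂(x̄_st) = Σ W_h² s_h²/n_h, with W_h = N_h/N and N = 1400:
  stratum Urban: (850/1400)²·2.0²/131 = 0.0112556
  stratum Rural: (550/1400)²·1.4²/104 = 0.00290865
V̂(x̄_st) = 0.0141643

V̂(x̄_st) ≈ 0.0142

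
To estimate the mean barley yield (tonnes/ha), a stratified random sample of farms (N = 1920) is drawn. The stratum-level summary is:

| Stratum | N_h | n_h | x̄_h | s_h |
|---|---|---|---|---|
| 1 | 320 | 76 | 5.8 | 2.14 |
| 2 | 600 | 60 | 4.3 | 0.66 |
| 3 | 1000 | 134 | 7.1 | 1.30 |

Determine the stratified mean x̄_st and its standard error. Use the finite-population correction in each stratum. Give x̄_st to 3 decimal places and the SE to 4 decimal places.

x̄_st = Σ W_h x̄_h = (320·5.8 + 600·4.3 + 1000·7.1)/1920 = 6.00833
V̂(x̄_st) = Σ W_h² (1 − n_h/N_h) s_h²/n_h, with W_h = N_h/N and N = 1920:
  stratum 1: (320/1920)²·(1 − 76/320)·2.14²/76 = 0.0012763
  stratum 2: (600/1920)²·(1 − 60/600)·0.66²/60 = 0.000638086
  stratum 3: (1000/1920)²·(1 − 134/1000)·1.30²/134 = 0.00296277
V̂(x̄_st) = 0.00487715
SE(x̄_st) = √0.00487715 = 0.0698366

x̄_st ≈ 6.008, SE ≈ 0.0698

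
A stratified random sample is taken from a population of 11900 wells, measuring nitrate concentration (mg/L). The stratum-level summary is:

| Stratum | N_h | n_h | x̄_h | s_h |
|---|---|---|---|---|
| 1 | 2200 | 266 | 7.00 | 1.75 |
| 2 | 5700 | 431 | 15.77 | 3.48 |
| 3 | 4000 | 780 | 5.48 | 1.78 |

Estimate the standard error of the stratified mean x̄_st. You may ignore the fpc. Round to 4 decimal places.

V̂(x̄_st) = Σ W_h² s_h²/n_h, with W_h = N_h/N and N = 11900:
  stratum 1: (2200/11900)²·1.75²/266 = 0.000393501
  stratum 2: (5700/11900)²·3.48²/431 = 0.00644669
  stratum 3: (4000/11900)²·1.78²/780 = 0.000458956
V̂(x̄_st) = 0.00729915
SE(x̄_st) = √0.00729915 = 0.0854351

SE(x̄_st) ≈ 0.0854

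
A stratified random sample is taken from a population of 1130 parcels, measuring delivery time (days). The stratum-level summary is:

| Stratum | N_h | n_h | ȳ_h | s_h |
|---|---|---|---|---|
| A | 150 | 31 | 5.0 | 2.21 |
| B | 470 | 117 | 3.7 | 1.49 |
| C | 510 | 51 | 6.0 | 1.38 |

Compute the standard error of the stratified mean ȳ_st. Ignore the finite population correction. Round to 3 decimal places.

SE(ȳ_st) ≈ 0.117

V̂(ȳ_st) = Σ W_h² s_h²/n_h, with W_h = N_h/N and N = 1130:
  stratum A: (150/1130)²·2.21²/31 = 0.00277619
  stratum B: (470/1130)²·1.49²/117 = 0.00328266
  stratum C: (510/1130)²·1.38²/51 = 0.00760627
V̂(ȳ_st) = 0.0136651
SE(ȳ_st) = √0.0136651 = 0.116898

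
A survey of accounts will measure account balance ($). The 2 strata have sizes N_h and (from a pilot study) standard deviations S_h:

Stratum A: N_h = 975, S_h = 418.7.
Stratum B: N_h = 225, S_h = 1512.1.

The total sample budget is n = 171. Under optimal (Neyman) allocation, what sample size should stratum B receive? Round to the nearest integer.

78

Neyman allocation: n_h = n · N_h S_h / Σ N_i S_i, with n = 171.
  stratum A: N_h·S_h = 975·418.7 = 408232.50
  stratum B: N_h·S_h = 225·1512.1 = 340222.50
Σ N_h S_h = 748455.00
n for stratum B = 171·340222.50/748455.00 = 77.731 → 78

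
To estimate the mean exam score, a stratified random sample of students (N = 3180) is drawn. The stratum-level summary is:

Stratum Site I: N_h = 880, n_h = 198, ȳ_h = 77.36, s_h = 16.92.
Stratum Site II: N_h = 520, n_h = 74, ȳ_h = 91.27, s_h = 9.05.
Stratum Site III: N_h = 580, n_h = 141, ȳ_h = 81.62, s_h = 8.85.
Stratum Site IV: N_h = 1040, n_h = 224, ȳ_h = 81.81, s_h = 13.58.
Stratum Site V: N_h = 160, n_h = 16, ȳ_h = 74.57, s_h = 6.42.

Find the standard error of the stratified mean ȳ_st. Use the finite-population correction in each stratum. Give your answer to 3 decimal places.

V̂(ȳ_st) = Σ W_h² (1 − n_h/N_h) s_h²/n_h, with W_h = N_h/N and N = 3180:
  stratum Site I: (880/3180)²·(1 − 198/880)·16.92²/198 = 0.0858121
  stratum Site II: (520/3180)²·(1 − 74/520)·9.05²/74 = 0.0253834
  stratum Site III: (580/3180)²·(1 − 141/580)·8.85²/141 = 0.0139864
  stratum Site IV: (1040/3180)²·(1 − 224/1040)·13.58²/224 = 0.0690909
  stratum Site V: (160/3180)²·(1 − 16/160)·6.42²/16 = 0.00586919
V̂(ȳ_st) = 0.200142
SE(ȳ_st) = √0.200142 = 0.447372

SE(ȳ_st) ≈ 0.447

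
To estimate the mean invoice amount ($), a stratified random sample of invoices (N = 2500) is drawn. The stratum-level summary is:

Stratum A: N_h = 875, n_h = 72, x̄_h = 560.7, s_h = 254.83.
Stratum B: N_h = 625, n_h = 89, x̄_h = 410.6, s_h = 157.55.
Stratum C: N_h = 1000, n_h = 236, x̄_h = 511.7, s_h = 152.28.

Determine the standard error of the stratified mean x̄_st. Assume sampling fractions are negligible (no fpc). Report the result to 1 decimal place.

V̂(x̄_st) = Σ W_h² s_h²/n_h, with W_h = N_h/N and N = 2500:
  stratum A: (875/2500)²·254.83²/72 = 110.485
  stratum B: (625/2500)²·157.55²/89 = 17.4312
  stratum C: (1000/2500)²·152.28²/236 = 15.7215
V̂(x̄_st) = 143.638
SE(x̄_st) = √143.638 = 11.9849

SE(x̄_st) ≈ 12.0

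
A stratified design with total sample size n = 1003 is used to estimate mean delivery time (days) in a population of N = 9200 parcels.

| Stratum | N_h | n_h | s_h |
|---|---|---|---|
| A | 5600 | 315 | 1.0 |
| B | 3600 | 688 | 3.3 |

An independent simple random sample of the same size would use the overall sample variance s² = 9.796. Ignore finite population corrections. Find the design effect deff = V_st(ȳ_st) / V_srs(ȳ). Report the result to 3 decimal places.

deff ≈ 0.369

V̂(ȳ_st) = Σ W_h² s_h²/n_h, with W_h = N_h/N and N = 9200:
  stratum A: (5600/9200)²·1.0²/315 = 0.00117622
  stratum B: (3600/9200)²·3.3²/688 = 0.00242364
V_st = 0.00359987
V_srs = s²/n = 9.796/1003 = 0.0097667
deff = V_st / V_srs = 0.00359987/0.0097667 = 0.3686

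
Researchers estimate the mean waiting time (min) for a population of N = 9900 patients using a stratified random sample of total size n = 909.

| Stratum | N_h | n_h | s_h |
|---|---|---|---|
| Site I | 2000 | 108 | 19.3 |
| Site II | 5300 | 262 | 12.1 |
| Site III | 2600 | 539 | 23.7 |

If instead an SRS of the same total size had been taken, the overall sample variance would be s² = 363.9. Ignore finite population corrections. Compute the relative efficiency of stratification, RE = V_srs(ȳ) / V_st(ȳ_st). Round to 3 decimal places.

RE ≈ 1.074

V̂(ȳ_st) = Σ W_h² s_h²/n_h, with W_h = N_h/N and N = 9900:
  stratum Site I: (2000/9900)²·19.3²/108 = 0.14076
  stratum Site II: (5300/9900)²·12.1²/262 = 0.160159
  stratum Site III: (2600/9900)²·23.7²/539 = 0.0718761
V_st = 0.372795
V_srs = s²/n = 363.9/909 = 0.40033
Relative efficiency = V_srs / V_st = 0.40033/0.372795 = 1.0739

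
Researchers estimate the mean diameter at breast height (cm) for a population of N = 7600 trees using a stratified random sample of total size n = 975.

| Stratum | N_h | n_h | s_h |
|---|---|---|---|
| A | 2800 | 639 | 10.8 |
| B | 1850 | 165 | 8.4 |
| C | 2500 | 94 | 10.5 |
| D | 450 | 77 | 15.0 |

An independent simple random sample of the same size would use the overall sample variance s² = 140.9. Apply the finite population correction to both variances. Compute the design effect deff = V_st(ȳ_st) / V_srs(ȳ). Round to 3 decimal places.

V̂(ȳ_st) = Σ W_h² (1 − n_h/N_h) s_h²/n_h, with W_h = N_h/N and N = 7600:
  stratum A: (2800/7600)²·(1 − 639/2800)·10.8²/639 = 0.019122
  stratum B: (1850/7600)²·(1 − 165/1850)·8.4²/165 = 0.0230791
  stratum C: (2500/7600)²·(1 − 94/2500)·10.5²/94 = 0.12214
  stratum D: (450/7600)²·(1 − 77/450)·15.0²/77 = 0.00849153
V_st = 0.172833
V_srs = (1 − 975/7600)·140.9/975 = 0.125973
deff = V_st / V_srs = 0.172833/0.125973 = 1.3720

deff ≈ 1.372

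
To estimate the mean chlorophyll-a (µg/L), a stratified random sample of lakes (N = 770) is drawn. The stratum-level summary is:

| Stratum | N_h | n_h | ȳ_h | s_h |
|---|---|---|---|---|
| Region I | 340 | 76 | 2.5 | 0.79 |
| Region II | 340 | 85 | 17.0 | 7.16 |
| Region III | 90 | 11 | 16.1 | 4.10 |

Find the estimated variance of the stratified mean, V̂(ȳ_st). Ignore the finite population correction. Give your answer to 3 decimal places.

V̂(ȳ_st) ≈ 0.140

V̂(ȳ_st) = Σ W_h² s_h²/n_h, with W_h = N_h/N and N = 770:
  stratum Region I: (340/770)²·0.79²/76 = 0.00160109
  stratum Region II: (340/770)²·7.16²/85 = 0.117594
  stratum Region III: (90/770)²·4.10²/11 = 0.0208775
V̂(ȳ_st) = 0.140072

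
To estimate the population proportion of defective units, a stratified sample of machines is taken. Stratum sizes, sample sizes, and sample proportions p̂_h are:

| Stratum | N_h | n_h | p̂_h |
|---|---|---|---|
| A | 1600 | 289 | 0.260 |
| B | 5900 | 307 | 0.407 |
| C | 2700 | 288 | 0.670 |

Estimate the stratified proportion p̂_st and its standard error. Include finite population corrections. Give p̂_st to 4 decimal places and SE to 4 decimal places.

p̂_st ≈ 0.4536, SE ≈ 0.0177

N = 10200; stratum weights W_h = N_h/N.
p̂_st = Σ W_h p̂_h = (1600·0.260 + 5900·0.407 + 2700·0.670)/10200 = 0.45356
V̂(p̂_st) = Σ W_h² (1 − n_h/N_h) p̂_h(1−p̂_h)/(n_h−1):
  stratum A: (1600/10200)²·(1 − 289/1600)·0.260·0.740/288 = 1.3469e-05
  stratum B: (5900/10200)²·(1 − 307/5900)·0.407·0.593/306 = 0.000250164
  stratum C: (2700/10200)²·(1 − 288/2700)·0.670·0.330/287 = 4.82223e-05
V̂(p̂_st) = 0.000311855; SE = √V̂ = 0.0176594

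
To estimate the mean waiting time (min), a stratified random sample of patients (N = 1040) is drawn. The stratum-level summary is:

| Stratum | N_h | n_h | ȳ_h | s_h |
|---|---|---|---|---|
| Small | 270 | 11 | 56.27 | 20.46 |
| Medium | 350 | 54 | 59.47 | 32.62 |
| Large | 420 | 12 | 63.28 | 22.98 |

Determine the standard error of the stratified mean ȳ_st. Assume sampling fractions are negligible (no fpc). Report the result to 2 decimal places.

SE(ȳ_st) ≈ 3.46

V̂(ȳ_st) = Σ W_h² s_h²/n_h, with W_h = N_h/N and N = 1040:
  stratum Small: (270/1040)²·20.46²/11 = 2.56495
  stratum Medium: (350/1040)²·32.62²/54 = 2.23174
  stratum Large: (420/1040)²·22.98²/12 = 7.17713
V̂(ȳ_st) = 11.9738
SE(ȳ_st) = √11.9738 = 3.46032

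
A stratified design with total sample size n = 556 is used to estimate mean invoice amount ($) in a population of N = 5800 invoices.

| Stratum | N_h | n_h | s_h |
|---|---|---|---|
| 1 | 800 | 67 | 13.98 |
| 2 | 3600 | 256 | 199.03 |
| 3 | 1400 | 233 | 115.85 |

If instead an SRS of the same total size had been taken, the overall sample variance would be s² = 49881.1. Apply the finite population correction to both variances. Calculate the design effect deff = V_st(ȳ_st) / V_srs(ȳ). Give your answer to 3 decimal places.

V̂(ȳ_st) = Σ W_h² (1 − n_h/N_h) s_h²/n_h, with W_h = N_h/N and N = 5800:
  stratum 1: (800/5800)²·(1 − 67/800)·13.98²/67 = 0.0508484
  stratum 2: (3600/5800)²·(1 − 256/3600)·199.03²/256 = 55.3745
  stratum 3: (1400/5800)²·(1 − 233/1400)·115.85²/233 = 2.79756
V_st = 58.2229
V_srs = (1 − 556/5800)·49881.1/556 = 81.114
deff = V_st / V_srs = 58.2229/81.114 = 0.7178

deff ≈ 0.718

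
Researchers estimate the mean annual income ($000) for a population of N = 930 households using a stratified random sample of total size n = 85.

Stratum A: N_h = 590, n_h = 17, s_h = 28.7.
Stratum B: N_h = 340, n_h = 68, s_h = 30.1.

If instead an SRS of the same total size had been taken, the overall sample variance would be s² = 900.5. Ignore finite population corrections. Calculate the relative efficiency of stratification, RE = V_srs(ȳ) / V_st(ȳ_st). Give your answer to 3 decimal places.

V̂(ȳ_st) = Σ W_h² s_h²/n_h, with W_h = N_h/N and N = 930:
  stratum A: (590/930)²·28.7²/17 = 19.5008
  stratum B: (340/930)²·30.1²/68 = 1.7808
V_st = 21.2816
V_srs = s²/n = 900.5/85 = 10.5941
Relative efficiency = V_srs / V_st = 10.5941/21.2816 = 0.4978

RE ≈ 0.498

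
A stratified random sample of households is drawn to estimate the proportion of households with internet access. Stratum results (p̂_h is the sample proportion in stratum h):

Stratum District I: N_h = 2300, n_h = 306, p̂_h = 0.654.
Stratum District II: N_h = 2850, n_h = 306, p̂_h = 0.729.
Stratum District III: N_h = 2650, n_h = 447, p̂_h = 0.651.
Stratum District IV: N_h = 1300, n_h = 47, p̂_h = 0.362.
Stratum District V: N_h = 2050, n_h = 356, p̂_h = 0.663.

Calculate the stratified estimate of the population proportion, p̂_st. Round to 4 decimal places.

N = 11150; stratum weights W_h = N_h/N.
p̂_st = Σ W_h p̂_h = (2300·0.654 + 2850·0.729 + 2650·0.651 + 1300·0.362 + 2050·0.663)/11150 = 0.64007

p̂_st ≈ 0.6401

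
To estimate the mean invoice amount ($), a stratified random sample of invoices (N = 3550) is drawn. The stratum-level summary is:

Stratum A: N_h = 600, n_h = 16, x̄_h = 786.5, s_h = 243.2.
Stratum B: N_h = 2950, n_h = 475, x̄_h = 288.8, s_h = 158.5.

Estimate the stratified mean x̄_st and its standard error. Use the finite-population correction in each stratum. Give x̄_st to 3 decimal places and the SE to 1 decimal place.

x̄_st = Σ W_h x̄_h = (600·786.5 + 2950·288.8)/3550 = 372.91831
V̂(x̄_st) = Σ W_h² (1 − n_h/N_h) s_h²/n_h, with W_h = N_h/N and N = 3550:
  stratum A: (600/3550)²·(1 − 16/600)·243.2²/16 = 102.781
  stratum B: (2950/3550)²·(1 − 475/2950)·158.5²/475 = 30.6412
V̂(x̄_st) = 133.423
SE(x̄_st) = √133.423 = 11.5509

x̄_st ≈ 372.918, SE ≈ 11.6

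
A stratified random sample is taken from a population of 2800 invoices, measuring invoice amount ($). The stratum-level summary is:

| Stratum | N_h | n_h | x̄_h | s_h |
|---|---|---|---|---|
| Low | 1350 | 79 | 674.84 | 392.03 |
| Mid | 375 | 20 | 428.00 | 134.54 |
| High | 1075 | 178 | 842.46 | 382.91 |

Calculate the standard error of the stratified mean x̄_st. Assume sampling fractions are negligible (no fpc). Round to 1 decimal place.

SE(x̄_st) ≈ 24.3

V̂(x̄_st) = Σ W_h² s_h²/n_h, with W_h = N_h/N and N = 2800:
  stratum Low: (1350/2800)²·392.03²/79 = 452.234
  stratum Mid: (375/2800)²·134.54²/20 = 16.2338
  stratum High: (1075/2800)²·382.91²/178 = 121.416
V̂(x̄_st) = 589.883
SE(x̄_st) = √589.883 = 24.2875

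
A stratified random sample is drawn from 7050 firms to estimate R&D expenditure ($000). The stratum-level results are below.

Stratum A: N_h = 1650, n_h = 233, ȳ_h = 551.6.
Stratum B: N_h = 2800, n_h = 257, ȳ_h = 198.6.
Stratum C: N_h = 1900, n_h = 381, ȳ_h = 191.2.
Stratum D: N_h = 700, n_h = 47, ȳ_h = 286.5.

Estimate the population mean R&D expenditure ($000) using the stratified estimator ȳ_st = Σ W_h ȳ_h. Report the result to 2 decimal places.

ȳ_st ≈ 287.95

N = Σ N_h = 7050. Stratum weights W_h = N_h/N.
ȳ_st = (1650·551.6 + 2800·198.6 + 1900·191.2 + 700·286.5) / 7050 = 287.9504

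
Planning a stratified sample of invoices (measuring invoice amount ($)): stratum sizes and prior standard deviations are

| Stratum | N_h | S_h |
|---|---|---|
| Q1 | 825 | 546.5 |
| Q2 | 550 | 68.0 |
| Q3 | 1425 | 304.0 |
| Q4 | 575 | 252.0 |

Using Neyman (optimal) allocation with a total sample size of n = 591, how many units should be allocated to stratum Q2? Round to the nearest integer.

21

Neyman allocation: n_h = n · N_h S_h / Σ N_i S_i, with n = 591.
  stratum Q1: N_h·S_h = 825·546.5 = 450862.50
  stratum Q2: N_h·S_h = 550·68.0 = 37400.00
  stratum Q3: N_h·S_h = 1425·304.0 = 433200.00
  stratum Q4: N_h·S_h = 575·252.0 = 144900.00
Σ N_h S_h = 1066362.50
n for stratum Q2 = 591·37400.00/1066362.50 = 20.728 → 21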